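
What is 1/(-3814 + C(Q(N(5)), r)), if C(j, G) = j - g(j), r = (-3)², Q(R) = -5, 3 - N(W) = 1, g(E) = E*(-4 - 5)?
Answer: -1/3864 ≈ -0.00025880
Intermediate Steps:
g(E) = -9*E (g(E) = E*(-9) = -9*E)
N(W) = 2 (N(W) = 3 - 1*1 = 3 - 1 = 2)
r = 9
C(j, G) = 10*j (C(j, G) = j - (-9)*j = j + 9*j = 10*j)
1/(-3814 + C(Q(N(5)), r)) = 1/(-3814 + 10*(-5)) = 1/(-3814 - 50) = 1/(-3864) = -1/3864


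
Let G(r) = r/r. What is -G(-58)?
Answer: -1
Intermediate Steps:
G(r) = 1
-G(-58) = -1*1 = -1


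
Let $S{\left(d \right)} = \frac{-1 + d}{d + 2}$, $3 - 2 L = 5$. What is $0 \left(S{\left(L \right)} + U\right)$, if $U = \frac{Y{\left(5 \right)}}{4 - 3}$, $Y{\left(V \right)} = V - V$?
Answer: $0$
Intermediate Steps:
$L = -1$ ($L = \frac{3}{2} - \frac{5}{2} = -1$)
$Y{\left(V \right)} = 0$
$U = 0$ ($U = \frac{0}{4 - 3} = \frac{0}{1} = 0 \cdot 1 = 0$)
$S{\left(d \right)} = \frac{-1 + d}{2 + d}$
$0 \left(S{\left(L \right)} + U\right) = 0 \left(\frac{-1 - 1}{2 - 1} + 0\right) = 0 \left(1^{-1} \left(-2\right) + 0\right) = 0 \left(1 \left(-2\right) + 0\right) = 0 \left(-2 + 0\right) = 0 \left(-2\right) = 0$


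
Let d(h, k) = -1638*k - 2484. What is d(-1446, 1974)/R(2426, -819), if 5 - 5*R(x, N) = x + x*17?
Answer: 16179480/43663 ≈ 370.55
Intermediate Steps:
R(x, N) = 1 - 18*x/5 (R(x, N) = 1 - (x + x*17)/5 = 1 - (x + 17*x)/5 = 1 - 18*x/5)
d(h, k) = -2484 - 1638*k
d(-1446, 1974)/R(2426, -819) = (-2484 - 1638*1974)/(1 - 18/5*2426) = (-2484 - 3233412)/(1 - 43668/5) = -3235896/(-43663/5) = -3235896*(-5/43663) = 16179480/43663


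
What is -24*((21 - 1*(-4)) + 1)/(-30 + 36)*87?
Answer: -9048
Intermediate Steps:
-24*((21 - 1*(-4)) + 1)/(-30 + 36)*87 = -24*((21 + 4) + 1)/6*87 = -24*(25 + 1)/6*87 = -624/6*87 = -24*13/3*87 = -104*87 = -9048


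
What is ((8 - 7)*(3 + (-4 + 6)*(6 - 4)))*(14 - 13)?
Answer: 7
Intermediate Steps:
((8 - 7)*(3 + (-4 + 6)*(6 - 4)))*(14 - 13) = (1*(3 + 2*2))*1 = (1*(3 + 4))*1 = (1*7)*1 = 7*1 = 7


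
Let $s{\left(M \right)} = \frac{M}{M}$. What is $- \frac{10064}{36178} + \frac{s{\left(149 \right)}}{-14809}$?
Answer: $- \frac{74536977}{267880001} \approx -0.27825$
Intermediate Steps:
$s{\left(M \right)} = 1$
$- \frac{10064}{36178} + \frac{s{\left(149 \right)}}{-14809} = - \frac{10064}{36178} + 1 \frac{1}{-14809} = \left(-10064\right) \frac{1}{36178} + 1 \left(- \frac{1}{14809}\right) = - \frac{5032}{18089} - \frac{1}{14809} = - \frac{74536977}{267880001}$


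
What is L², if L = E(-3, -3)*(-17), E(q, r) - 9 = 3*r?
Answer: 0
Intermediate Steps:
E(q, r) = 9 + 3*r
L = 0 (L = (9 + 3*(-3))*(-17) = (9 - 9)*(-17) = 0*(-17) = 0)
L² = 0² = 0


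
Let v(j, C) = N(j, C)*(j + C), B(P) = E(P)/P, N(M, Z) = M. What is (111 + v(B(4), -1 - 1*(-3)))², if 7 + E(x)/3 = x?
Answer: 3186225/256 ≈ 12446.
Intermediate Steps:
E(x) = -21 + 3*x
B(P) = (-21 + 3*P)/P
v(j, C) = j*(C + j) (v(j, C) = j*(j + C) = j*(C + j))
(111 + v(B(4), -1 - 1*(-3)))² = (111 + (3 - 21/4)*((-1 - 1*(-3)) + (3 - 21/4)))² = (111 + (3 - 21*¼)*((-1 + 3) + (3 - 21*¼)))² = (111 + (3 - 21/4)*(2 + (3 - 21/4)))² = (111 - 9*(2 - 9/4)/4)² = (111 - 9/4*(-¼))² = (111 + 9/16)² = (1785/16)² = 3186225/256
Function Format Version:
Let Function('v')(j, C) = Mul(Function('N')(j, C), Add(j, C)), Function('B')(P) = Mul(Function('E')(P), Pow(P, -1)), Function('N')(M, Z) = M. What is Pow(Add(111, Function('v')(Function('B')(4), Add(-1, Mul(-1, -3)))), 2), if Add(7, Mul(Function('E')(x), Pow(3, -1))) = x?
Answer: Rational(3186225, 256) ≈ 12446.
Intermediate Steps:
Function('E')(x) = Add(-21, Mul(3, x))
Function('B')(P) = Mul(Pow(P, -1), Add(-21, Mul(3, P))) (Function('B')(P) = Mul(Add(-21, Mul(3, P)), Pow(P, -1)) = Mul(Pow(P, -1), Add(-21, Mul(3, P))))
Function('v')(j, C) = Mul(j, Add(C, j)) (Function('v')(j, C) = Mul(j, Add(j, C)) = Mul(j, Add(C, j)))
Pow(Add(111, Function('v')(Function('B')(4), Add(-1, Mul(-1, -3)))), 2) = Pow(Add(111, Mul(Add(3, Mul(-21, Pow(4, -1))), Add(Add(-1, Mul(-1, -3)), Add(3, Mul(-21, Pow(4, -1)))))), 2) = Pow(Add(111, Mul(Add(3, Mul(-21, Rational(1, 4))), Add(Add(-1, 3), Add(3, Mul(-21, Rational(1, 4)))))), 2) = Pow(Add(111, Mul(Add(3, Rational(-21, 4)), Add(2, Add(3, Rational(-21, 4))))), 2) = Pow(Add(111, Mul(Rational(-9, 4), Add(2, Rational(-9, 4)))), 2) = Pow(Add(111, Mul(Rational(-9, 4), Rational(-1, 4))), 2) = Pow(Add(111, Rational(9, 16)), 2) = Pow(Rational(1785, 16), 2) = Rational(3186225, 256)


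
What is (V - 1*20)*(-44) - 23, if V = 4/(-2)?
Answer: 945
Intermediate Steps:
V = -2 (V = 4*(-½) = -2)
(V - 1*20)*(-44) - 23 = (-2 - 1*20)*(-44) - 23 = (-2 - 20)*(-44) - 23 = -22*(-44) - 23 = 968 - 23 = 945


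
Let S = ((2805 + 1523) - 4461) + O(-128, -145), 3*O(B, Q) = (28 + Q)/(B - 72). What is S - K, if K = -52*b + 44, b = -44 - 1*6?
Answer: -555361/200 ≈ -2776.8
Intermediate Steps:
b = -50 (b = -44 - 6 = -50)
O(B, Q) = (28 + Q)/(3*(-72 + B)) (O(B, Q) = ((28 + Q)/(B - 72))/3 = ((28 + Q)/(-72 + B))/3 = (28 + Q)/(3*(-72 + B)))
K = 2644 (K = -52*(-50) + 44 = 2600 + 44 = 2644)
S = -26561/200 (S = ((2805 + 1523) - 4461) + (28 - 145)/(3*(-72 - 128)) = (4328 - 4461) + (⅓)*(-117)/(-200) = -133 + (⅓)*(-1/200)*(-117) = -133 + 39/200 = -26561/200 ≈ -132.80)
S - K = -26561/200 - 1*2644 = -26561/200 - 2644 = -555361/200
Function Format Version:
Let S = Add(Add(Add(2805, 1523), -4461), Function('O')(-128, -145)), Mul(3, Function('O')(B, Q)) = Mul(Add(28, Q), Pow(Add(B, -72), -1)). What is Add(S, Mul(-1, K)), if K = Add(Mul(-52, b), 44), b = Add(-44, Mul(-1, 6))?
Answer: Rational(-555361, 200) ≈ -2776.8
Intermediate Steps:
b = -50 (b = Add(-44, -6) = -50)
Function('O')(B, Q) = Mul(Rational(1, 3), Pow(Add(-72, B), -1), Add(28, Q)) (Function('O')(B, Q) = Mul(Rational(1, 3), Mul(Add(28, Q), Pow(Add(B, -72), -1))) = Mul(Rational(1, 3), Mul(Add(28, Q), Pow(Add(-72, B), -1))) = Mul(Rational(1, 3), Mul(Pow(Add(-72, B), -1), Add(28, Q))) = Mul(Rational(1, 3), Pow(Add(-72, B), -1), Add(28, Q)))
K = 2644 (K = Add(Mul(-52, -50), 44) = Add(2600, 44) = 2644)
S = Rational(-26561, 200) (S = Add(Add(Add(2805, 1523), -4461), Mul(Rational(1, 3), Pow(Add(-72, -128), -1), Add(28, -145))) = Add(Add(4328, -4461), Mul(Rational(1, 3), Pow(-200, -1), -117)) = Add(-133, Mul(Rational(1, 3), Rational(-1, 200), -117)) = Add(-133, Rational(39, 200)) = Rational(-26561, 200) ≈ -132.80)
Add(S, Mul(-1, K)) = Add(Rational(-26561, 200), Mul(-1, 2644)) = Add(Rational(-26561, 200), -2644) = Rational(-555361, 200)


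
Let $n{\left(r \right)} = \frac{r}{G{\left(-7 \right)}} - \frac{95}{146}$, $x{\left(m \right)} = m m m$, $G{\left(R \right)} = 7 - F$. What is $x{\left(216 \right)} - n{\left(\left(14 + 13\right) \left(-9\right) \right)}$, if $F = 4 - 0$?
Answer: $\frac{1471355537}{146} \approx 1.0078 \cdot 10^{7}$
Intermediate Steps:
$F = 4$ ($F = 4 + 0 = 4$)
$G{\left(R \right)} = 3$ ($G{\left(R \right)} = 7 - 4 = 3$)
$x{\left(m \right)} = m^{3}$ ($x{\left(m \right)} = m^{2} m = m^{3}$)
$n{\left(r \right)} = - \frac{95}{146} + \frac{r}{3}$ ($n{\left(r \right)} = \frac{r}{3} - \frac{95}{146} = - \frac{95}{146} + \frac{r}{3}$)
$x{\left(216 \right)} - n{\left(\left(14 + 13\right) \left(-9\right) \right)} = 216^{3} - \left(- \frac{95}{146} + \frac{\left(14 + 13\right) \left(-9\right)}{3}\right) = 10077696 - \left(- \frac{95}{146} + \frac{27 \left(-9\right)}{3}\right) = 10077696 - \left(- \frac{95}{146} + \frac{1}{3} \left(-243\right)\right) = 10077696 - \left(- \frac{95}{146} - 81\right) = 10077696 - - \frac{11921}{146} = 10077696 + \frac{11921}{146} = \frac{1471355537}{146}$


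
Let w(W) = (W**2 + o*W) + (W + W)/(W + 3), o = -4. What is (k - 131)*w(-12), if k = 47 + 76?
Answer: -4672/3 ≈ -1557.3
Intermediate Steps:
w(W) = W**2 - 4*W + 2*W/(3 + W) (w(W) = (W**2 - 4*W) + (W + W)/(W + 3) = (W**2 - 4*W) + (2*W)/(3 + W) = (W**2 - 4*W) + 2*W/(3 + W) = W**2 - 4*W + 2*W/(3 + W))
k = 123
(k - 131)*w(-12) = (123 - 131)*(-12*(-10 + (-12)**2 - 1*(-12))/(3 - 12)) = -(-96)*(-10 + 144 + 12)/(-9) = -(-96)*(-1)*146/9 = -8*584/3 = -4672/3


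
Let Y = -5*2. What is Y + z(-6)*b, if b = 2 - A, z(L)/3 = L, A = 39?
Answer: 656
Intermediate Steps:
z(L) = 3*L
b = -37 (b = 2 - 1*39 = 2 - 39 = -37)
Y = -10
Y + z(-6)*b = -10 + (3*(-6))*(-37) = -10 - 18*(-37) = -10 + 666 = 656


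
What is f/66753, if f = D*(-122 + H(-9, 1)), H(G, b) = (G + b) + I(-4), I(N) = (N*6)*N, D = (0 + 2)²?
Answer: -136/66753 ≈ -0.0020374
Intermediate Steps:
D = 4 (D = 2² = 4)
I(N) = 6*N² (I(N) = (6*N)*N = 6*N²)
H(G, b) = 96 + G + b (H(G, b) = (G + b) + 6*(-4)² = (G + b) + 6*16 = (G + b) + 96 = 96 + G + b)
f = -136 (f = 4*(-122 + (96 - 9 + 1)) = 4*(-122 + 88) = 4*(-34) = -136)
f/66753 = -136/66753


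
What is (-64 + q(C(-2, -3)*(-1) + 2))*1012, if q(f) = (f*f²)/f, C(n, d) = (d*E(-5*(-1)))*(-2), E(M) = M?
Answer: 728640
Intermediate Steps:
C(n, d) = -10*d (C(n, d) = (d*(-5*(-1)))*(-2) = (d*5)*(-2) = (5*d)*(-2) = -10*d)
q(f) = f² (q(f) = f³/f = f²)
(-64 + q(C(-2, -3)*(-1) + 2))*1012 = (-64 + (-10*(-3)*(-1) + 2)²)*1012 = (-64 + (30*(-1) + 2)²)*1012 = (-64 + (-30 + 2)²)*1012 = (-64 + (-28)²)*1012 = (-64 + 784)*1012 = 720*1012 = 728640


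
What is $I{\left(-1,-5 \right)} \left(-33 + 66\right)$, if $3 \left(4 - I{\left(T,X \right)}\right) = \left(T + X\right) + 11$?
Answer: $77$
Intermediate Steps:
$I{\left(T,X \right)} = \frac{1}{3} - \frac{T}{3} - \frac{X}{3}$ ($I{\left(T,X \right)} = 4 - \frac{\left(T + X\right) + 11}{3} = 4 - \frac{11 + T + X}{3} = 4 - \left(\frac{11}{3} + \frac{T}{3} + \frac{X}{3}\right) = \frac{1}{3} - \frac{T}{3} - \frac{X}{3}$)
$I{\left(-1,-5 \right)} \left(-33 + 66\right) = \left(\frac{1}{3} - - \frac{1}{3} - - \frac{5}{3}\right) \left(-33 + 66\right) = \left(\frac{1}{3} + \frac{1}{3} + \frac{5}{3}\right) 33 = \frac{7}{3} \cdot 33 = 77$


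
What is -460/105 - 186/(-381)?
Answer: -10382/2667 ≈ -3.8928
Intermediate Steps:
-460/105 - 186/(-381) = -460*1/105 - 186*(-1/381) = -92/21 + 62/127 = -10382/2667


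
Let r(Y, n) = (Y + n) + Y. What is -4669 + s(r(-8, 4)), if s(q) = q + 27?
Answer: -4654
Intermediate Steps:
r(Y, n) = n + 2*Y
s(q) = 27 + q
-4669 + s(r(-8, 4)) = -4669 + (27 + (4 + 2*(-8))) = -4669 + (27 + (4 - 16)) = -4669 + (27 - 12) = -4669 + 15 = -4654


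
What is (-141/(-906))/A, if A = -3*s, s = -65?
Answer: 47/58890 ≈ 0.00079810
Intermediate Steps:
A = 195 (A = -3*(-65) = 195)
(-141/(-906))/A = -141/(-906)/195 = -141*(-1/906)*(1/195) = (47/302)*(1/195) = 47/58890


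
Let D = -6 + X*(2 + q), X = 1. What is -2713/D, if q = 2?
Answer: 2713/2 ≈ 1356.5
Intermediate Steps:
D = -2 (D = -6 + 1*(2 + 2) = -6 + 1*4 = -6 + 4 = -2)
-2713/D = -2713/(-2) = -1/2*(-2713) = 2713/2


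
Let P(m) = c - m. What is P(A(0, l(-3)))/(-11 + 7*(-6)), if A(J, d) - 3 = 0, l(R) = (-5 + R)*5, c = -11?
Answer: 14/53 ≈ 0.26415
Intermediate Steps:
l(R) = -25 + 5*R
A(J, d) = 3 (A(J, d) = 3 + 0 = 3)
P(m) = -11 - m
P(A(0, l(-3)))/(-11 + 7*(-6)) = (-11 - 1*3)/(-11 + 7*(-6)) = (-11 - 3)/(-11 - 42) = -14/(-53) = -14*(-1/53) = 14/53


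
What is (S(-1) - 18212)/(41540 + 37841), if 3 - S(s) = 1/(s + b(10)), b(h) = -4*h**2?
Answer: -7301808/31831781 ≈ -0.22939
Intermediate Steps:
S(s) = 3 - 1/(-400 + s) (S(s) = 3 - 1/(s - 4*10**2) = 3 - 1/(s - 4*100) = 3 - 1/(s - 400) = 3 - 1/(-400 + s))
(S(-1) - 18212)/(41540 + 37841) = ((-1201 + 3*(-1))/(-400 - 1) - 18212)/(41540 + 37841) = ((-1201 - 3)/(-401) - 18212)/79381 = (-1/401*(-1204) - 18212)*(1/79381) = (1204/401 - 18212)*(1/79381) = -7301808/401*1/79381 = -7301808/31831781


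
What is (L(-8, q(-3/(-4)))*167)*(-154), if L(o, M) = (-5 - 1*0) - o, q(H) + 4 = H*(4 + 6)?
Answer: -77154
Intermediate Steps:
q(H) = -4 + 10*H (q(H) = -4 + H*(4 + 6) = -4 + H*10 = -4 + 10*H)
L(o, M) = -5 - o (L(o, M) = (-5 + 0) - o = -5 - o)
(L(-8, q(-3/(-4)))*167)*(-154) = ((-5 - 1*(-8))*167)*(-154) = ((-5 + 8)*167)*(-154) = (3*167)*(-154) = 501*(-154) = -77154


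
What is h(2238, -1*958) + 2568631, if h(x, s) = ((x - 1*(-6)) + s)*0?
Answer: 2568631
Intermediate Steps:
h(x, s) = 0 (h(x, s) = ((x + 6) + s)*0 = ((6 + x) + s)*0 = (6 + s + x)*0 = 0)
h(2238, -1*958) + 2568631 = 0 + 2568631 = 2568631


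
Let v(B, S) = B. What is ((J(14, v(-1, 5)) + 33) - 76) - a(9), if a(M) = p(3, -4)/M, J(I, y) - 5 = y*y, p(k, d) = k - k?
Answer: -37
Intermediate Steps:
p(k, d) = 0
J(I, y) = 5 + y**2 (J(I, y) = 5 + y*y = 5 + y**2)
a(M) = 0 (a(M) = 0/M = 0)
((J(14, v(-1, 5)) + 33) - 76) - a(9) = (((5 + (-1)**2) + 33) - 76) - 1*0 = (((5 + 1) + 33) - 76) + 0 = ((6 + 33) - 76) + 0 = (39 - 76) + 0 = -37 + 0 = -37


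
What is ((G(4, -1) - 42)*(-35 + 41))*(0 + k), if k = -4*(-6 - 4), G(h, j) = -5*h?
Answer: -14880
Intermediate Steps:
k = 40 (k = -4*(-10) = 40)
((G(4, -1) - 42)*(-35 + 41))*(0 + k) = ((-5*4 - 42)*(-35 + 41))*(0 + 40) = ((-20 - 42)*6)*40 = -62*6*40 = -372*40 = -14880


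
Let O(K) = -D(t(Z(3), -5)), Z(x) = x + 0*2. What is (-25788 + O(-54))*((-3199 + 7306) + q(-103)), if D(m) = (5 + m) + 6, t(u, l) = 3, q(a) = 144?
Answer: -109684302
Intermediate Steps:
Z(x) = x (Z(x) = x + 0 = x)
D(m) = 11 + m
O(K) = -14 (O(K) = -(11 + 3) = -1*14 = -14)
(-25788 + O(-54))*((-3199 + 7306) + q(-103)) = (-25788 - 14)*((-3199 + 7306) + 144) = -25802*(4107 + 144) = -25802*4251 = -109684302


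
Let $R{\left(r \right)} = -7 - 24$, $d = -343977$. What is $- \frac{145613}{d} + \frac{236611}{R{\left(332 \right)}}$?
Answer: $- \frac{81384227944}{10663287} \approx -7632.2$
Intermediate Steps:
$R{\left(r \right)} = -31$ ($R{\left(r \right)} = -7 - 24 = -31$)
$- \frac{145613}{d} + \frac{236611}{R{\left(332 \right)}} = - \frac{145613}{-343977} + \frac{236611}{-31} = \left(-145613\right) \left(- \frac{1}{343977}\right) + 236611 \left(- \frac{1}{31}\right) = \frac{145613}{343977} - \frac{236611}{31} = - \frac{81384227944}{10663287}$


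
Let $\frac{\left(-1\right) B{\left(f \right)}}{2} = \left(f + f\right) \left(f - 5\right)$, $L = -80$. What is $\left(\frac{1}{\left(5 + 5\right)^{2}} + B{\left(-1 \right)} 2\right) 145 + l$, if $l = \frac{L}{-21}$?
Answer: $- \frac{2920991}{420} \approx -6954.7$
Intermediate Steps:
$B{\left(f \right)} = - 4 f \left(-5 + f\right)$ ($B{\left(f \right)} = - 2 \left(f + f\right) \left(f - 5\right) = - 2 \cdot 2 f \left(-5 + f\right) = - 4 f \left(-5 + f\right)$)
$l = \frac{80}{21}$ ($l = - \frac{80}{-21} = \left(-80\right) \left(- \frac{1}{21}\right) = \frac{80}{21} \approx 3.8095$)
$\left(\frac{1}{\left(5 + 5\right)^{2}} + B{\left(-1 \right)} 2\right) 145 + l = \left(\frac{1}{\left(5 + 5\right)^{2}} + 4 \left(-1\right) \left(5 - -1\right) 2\right) 145 + \frac{80}{21} = \left(\frac{1}{10^{2}} + 4 \left(-1\right) \left(5 + 1\right) 2\right) 145 + \frac{80}{21} = \left(\frac{1}{100} + 4 \left(-1\right) 6 \cdot 2\right) 145 + \frac{80}{21} = \left(\frac{1}{100} - 48\right) 145 + \frac{80}{21} = \left(- \frac{4799}{100}\right) 145 + \frac{80}{21} = - \frac{139171}{20} + \frac{80}{21} = - \frac{2920991}{420}$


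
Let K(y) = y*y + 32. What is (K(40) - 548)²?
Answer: 1175056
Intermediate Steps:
K(y) = 32 + y² (K(y) = y² + 32 = 32 + y²)
(K(40) - 548)² = ((32 + 40²) - 548)² = ((32 + 1600) - 548)² = (1632 - 548)² = 1084² = 1175056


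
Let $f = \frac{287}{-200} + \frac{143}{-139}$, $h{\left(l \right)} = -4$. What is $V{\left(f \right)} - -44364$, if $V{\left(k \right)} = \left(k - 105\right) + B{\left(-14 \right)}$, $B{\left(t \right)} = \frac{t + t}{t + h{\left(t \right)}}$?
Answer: $\frac{11073374563}{250200} \approx 44258.0$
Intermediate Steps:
$f = - \frac{68493}{27800}$ ($f = 287 \left(- \frac{1}{200}\right) + 143 \left(- \frac{1}{139}\right) = - \frac{287}{200} - \frac{143}{139} = - \frac{68493}{27800} \approx -2.4638$)
$B{\left(t \right)} = \frac{2 t}{-4 + t}$ ($B{\left(t \right)} = \frac{t + t}{t - 4} = \frac{2 t}{-4 + t}$)
$V{\left(k \right)} = - \frac{931}{9} + k$ ($V{\left(k \right)} = \left(k - 105\right) + 2 \left(-14\right) \frac{1}{-4 - 14} = \left(-105 + k\right) + 2 \left(-14\right) \frac{1}{-18} = \left(-105 + k\right) + 2 \left(-14\right) \left(- \frac{1}{18}\right) = \left(-105 + k\right) + \frac{14}{9} = - \frac{931}{9} + k$)
$V{\left(f \right)} - -44364 = \left(- \frac{931}{9} - \frac{68493}{27800}\right) - -44364 = - \frac{26498237}{250200} + 44364 = \frac{11073374563}{250200}$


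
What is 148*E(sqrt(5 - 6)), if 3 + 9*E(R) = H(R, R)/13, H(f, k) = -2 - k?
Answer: -6068/117 - 148*I/117 ≈ -51.863 - 1.265*I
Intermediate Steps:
E(R) = -41/117 - R/117 (E(R) = -1/3 + ((-2 - R)/13)/9 = -1/3 + ((-2 - R)*(1/13))/9 = -1/3 + (-2/13 - R/13)/9 = -1/3 + (-2/117 - R/117) = -41/117 - R/117)
148*E(sqrt(5 - 6)) = 148*(-41/117 - sqrt(5 - 6)/117) = 148*(-41/117 - I/117) = -6068/117 - 148*I/117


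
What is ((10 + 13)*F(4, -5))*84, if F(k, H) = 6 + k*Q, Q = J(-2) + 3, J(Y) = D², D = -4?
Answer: 158424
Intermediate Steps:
J(Y) = 16 (J(Y) = (-4)² = 16)
Q = 19 (Q = 16 + 3 = 19)
F(k, H) = 6 + 19*k (F(k, H) = 6 + k*19 = 6 + 19*k)
((10 + 13)*F(4, -5))*84 = ((10 + 13)*(6 + 19*4))*84 = (23*(6 + 76))*84 = (23*82)*84 = 1886*84 = 158424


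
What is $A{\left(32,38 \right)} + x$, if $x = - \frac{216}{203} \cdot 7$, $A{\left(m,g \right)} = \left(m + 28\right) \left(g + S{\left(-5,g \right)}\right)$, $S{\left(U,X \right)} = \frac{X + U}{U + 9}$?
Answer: $\frac{80259}{29} \approx 2767.6$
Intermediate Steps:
$S{\left(U,X \right)} = \frac{U + X}{9 + U}$
$A{\left(m,g \right)} = \left(28 + m\right) \left(- \frac{5}{4} + \frac{5 g}{4}\right)$ ($A{\left(m,g \right)} = \left(m + 28\right) \left(g + \frac{-5 + g}{9 - 5}\right) = \left(28 + m\right) \left(g + \frac{-5 + g}{4}\right) = \left(28 + m\right) \left(g + \left(- \frac{5}{4} + \frac{g}{4}\right)\right) = \left(28 + m\right) \left(- \frac{5}{4} + \frac{5 g}{4}\right)$)
$x = - \frac{216}{29}$ ($x = \left(-216\right) \frac{1}{203} \cdot 7 = \left(- \frac{216}{203}\right) 7 = - \frac{216}{29} \approx -7.4483$)
$A{\left(32,38 \right)} + x = \left(-35 + 35 \cdot 38 - 40 + \frac{5}{4} \cdot 38 \cdot 32\right) - \frac{216}{29} = \left(-35 + 1330 - 40 + 1520\right) - \frac{216}{29} = 2775 - \frac{216}{29} = \frac{80259}{29}$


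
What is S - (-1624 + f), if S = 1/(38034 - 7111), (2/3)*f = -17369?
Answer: 1711742667/61846 ≈ 27678.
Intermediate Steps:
f = -52107/2 (f = (3/2)*(-17369) = -52107/2 ≈ -26054.)
S = 1/30923 ≈ 3.2338e-5
S - (-1624 + f) = 1/30923 - (-1624 - 52107/2) = 1/30923 - 1*(-55355/2) = 1/30923 + 55355/2 = 1711742667/61846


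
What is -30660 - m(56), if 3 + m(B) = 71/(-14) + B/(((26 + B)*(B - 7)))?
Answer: -17594215/574 ≈ -30652.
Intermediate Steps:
m(B) = -113/14 + B/((-7 + B)*(26 + B)) (m(B) = -3 + (71/(-14) + B/(((26 + B)*(B - 7)))) = -3 + (71*(-1/14) + B/(((26 + B)*(-7 + B)))) = -3 + (-71/14 + B/(((-7 + B)*(26 + B)))) = -3 + (-71/14 + B*(1/((-7 + B)*(26 + B)))) = -3 + (-71/14 + B/((-7 + B)*(26 + B))) = -113/14 + B/((-7 + B)*(26 + B)))
-30660 - m(56) = -30660 - (20566 - 2133*56 - 113*56²)/(14*(-182 + 56² + 19*56)) = -30660 - (20566 - 119448 - 113*3136)/(14*(-182 + 3136 + 1064)) = -30660 - (20566 - 119448 - 354368)/(14*4018) = -30660 - (-453250)/(14*4018) = -30660 - 1*(-4625/574) = -30660 + 4625/574 = -17594215/574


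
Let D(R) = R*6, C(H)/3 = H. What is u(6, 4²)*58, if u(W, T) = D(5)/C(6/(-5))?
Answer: -1450/3 ≈ -483.33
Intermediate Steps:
C(H) = 3*H
D(R) = 6*R
u(W, T) = -25/3 (u(W, T) = (6*5)/((3*(6/(-5)))) = 30/((3*(6*(-⅕)))) = 30/((3*(-6/5))) = 30/(-18/5) = 30*(-5/18) = -25/3)
u(6, 4²)*58 = -25/3*58 = -1450/3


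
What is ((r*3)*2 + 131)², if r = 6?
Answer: 27889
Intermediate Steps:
((r*3)*2 + 131)² = ((6*3)*2 + 131)² = (18*2 + 131)² = (36 + 131)² = 167² = 27889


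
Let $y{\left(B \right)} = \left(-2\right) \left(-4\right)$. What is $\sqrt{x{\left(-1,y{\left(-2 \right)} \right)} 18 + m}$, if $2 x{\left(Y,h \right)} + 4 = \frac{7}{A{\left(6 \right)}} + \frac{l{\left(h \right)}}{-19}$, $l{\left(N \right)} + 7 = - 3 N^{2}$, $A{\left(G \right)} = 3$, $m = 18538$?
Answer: $\frac{8 \sqrt{105013}}{19} \approx 136.45$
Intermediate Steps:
$l{\left(N \right)} = -7 - 3 N^{2}$
$y{\left(B \right)} = 8$
$x{\left(Y,h \right)} = - \frac{37}{57} + \frac{3 h^{2}}{38}$ ($x{\left(Y,h \right)} = -2 + \frac{\frac{7}{3} + \frac{-7 - 3 h^{2}}{-19}}{2} = -2 + \frac{7 \cdot \frac{1}{3} + \left(-7 - 3 h^{2}\right) \left(- \frac{1}{19}\right)}{2} = -2 + \frac{\frac{7}{3} + \left(\frac{7}{19} + \frac{3 h^{2}}{19}\right)}{2} = -2 + \frac{\frac{154}{57} + \frac{3 h^{2}}{19}}{2} = -2 + \left(\frac{77}{57} + \frac{3 h^{2}}{38}\right) = - \frac{37}{57} + \frac{3 h^{2}}{38}$)
$\sqrt{x{\left(-1,y{\left(-2 \right)} \right)} 18 + m} = \sqrt{\left(- \frac{37}{57} + \frac{3 \cdot 8^{2}}{38}\right) 18 + 18538} = \sqrt{\left(- \frac{37}{57} + \frac{3}{38} \cdot 64\right) 18 + 18538} = \sqrt{\left(- \frac{37}{57} + \frac{96}{19}\right) 18 + 18538} = \sqrt{\frac{251}{57} \cdot 18 + 18538} = \sqrt{\frac{1506}{19} + 18538} = \sqrt{\frac{353728}{19}} = \frac{8 \sqrt{105013}}{19}$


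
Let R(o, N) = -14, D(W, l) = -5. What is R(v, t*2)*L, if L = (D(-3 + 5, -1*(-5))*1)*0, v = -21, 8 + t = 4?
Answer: 0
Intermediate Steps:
t = -4 (t = -8 + 4 = -4)
L = 0 (L = -5*1*0 = -5*0 = 0)
R(v, t*2)*L = -14*0 = 0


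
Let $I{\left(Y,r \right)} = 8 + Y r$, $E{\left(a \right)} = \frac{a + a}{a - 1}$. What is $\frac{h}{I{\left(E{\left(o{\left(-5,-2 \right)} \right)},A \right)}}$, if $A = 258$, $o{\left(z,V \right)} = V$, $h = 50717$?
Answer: $\frac{50717}{352} \approx 144.08$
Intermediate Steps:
$E{\left(a \right)} = \frac{2 a}{-1 + a}$
$\frac{h}{I{\left(E{\left(o{\left(-5,-2 \right)} \right)},A \right)}} = \frac{50717}{8 + 2 \left(-2\right) \frac{1}{-1 - 2} \cdot 258} = \frac{50717}{8 + 2 \left(-2\right) \frac{1}{-3} \cdot 258} = \frac{50717}{8 + 2 \left(-2\right) \left(- \frac{1}{3}\right) 258} = \frac{50717}{8 + \frac{4}{3} \cdot 258} = \frac{50717}{8 + 344} = \frac{50717}{352}$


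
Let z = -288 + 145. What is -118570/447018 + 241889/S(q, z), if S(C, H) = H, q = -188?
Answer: -378131792/223509 ≈ -1691.8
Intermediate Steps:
z = -143
-118570/447018 + 241889/S(q, z) = -118570/447018 + 241889/(-143) = -118570*1/447018 + 241889*(-1/143) = -59285/223509 - 241889/143 = -378131792/223509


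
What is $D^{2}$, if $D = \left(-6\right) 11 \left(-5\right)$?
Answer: $108900$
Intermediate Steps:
$D = 330$ ($D = \left(-66\right) \left(-5\right) = 330$)
$D^{2} = 330^{2} = 108900$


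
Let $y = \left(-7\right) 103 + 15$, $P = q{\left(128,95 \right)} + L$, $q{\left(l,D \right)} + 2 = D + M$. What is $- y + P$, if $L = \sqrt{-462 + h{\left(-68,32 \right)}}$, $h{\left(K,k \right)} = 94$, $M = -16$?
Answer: $783 + 4 i \sqrt{23} \approx 783.0 + 19.183 i$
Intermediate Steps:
$q{\left(l,D \right)} = -18 + D$ ($q{\left(l,D \right)} = -2 + \left(D - 16\right) = -2 + \left(-16 + D\right) = -18 + D$)
$L = 4 i \sqrt{23}$ ($L = \sqrt{-462 + 94} = \sqrt{-368} = 4 i \sqrt{23} \approx 19.183 i$)
$P = 77 + 4 i \sqrt{23}$ ($P = \left(-18 + 95\right) + 4 i \sqrt{23} = 77 + 4 i \sqrt{23} \approx 77.0 + 19.183 i$)
$y = -706$ ($y = -721 + 15 = -706$)
$- y + P = \left(-1\right) \left(-706\right) + \left(77 + 4 i \sqrt{23}\right) = 706 + \left(77 + 4 i \sqrt{23}\right) = 783 + 4 i \sqrt{23}$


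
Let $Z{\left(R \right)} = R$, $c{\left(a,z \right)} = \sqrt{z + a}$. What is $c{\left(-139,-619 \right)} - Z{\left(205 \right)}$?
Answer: $-205 + i \sqrt{758} \approx -205.0 + 27.532 i$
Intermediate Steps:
$c{\left(a,z \right)} = \sqrt{a + z}$
$c{\left(-139,-619 \right)} - Z{\left(205 \right)} = \sqrt{-139 - 619} - 205 = \sqrt{-758} - 205 = i \sqrt{758} - 205 = -205 + i \sqrt{758}$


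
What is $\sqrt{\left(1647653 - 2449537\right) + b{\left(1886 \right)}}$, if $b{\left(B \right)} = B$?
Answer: $i \sqrt{799998} \approx 894.43 i$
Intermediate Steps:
$\sqrt{\left(1647653 - 2449537\right) + b{\left(1886 \right)}} = \sqrt{\left(1647653 - 2449537\right) + 1886} = \sqrt{-801884 + 1886} = \sqrt{-799998} = i \sqrt{799998}$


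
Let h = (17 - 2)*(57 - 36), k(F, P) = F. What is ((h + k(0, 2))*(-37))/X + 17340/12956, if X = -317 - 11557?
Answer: 29741445/12819962 ≈ 2.3199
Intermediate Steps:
X = -11874
h = 315 (h = 15*21 = 315)
((h + k(0, 2))*(-37))/X + 17340/12956 = ((315 + 0)*(-37))/(-11874) + 17340/12956 = (315*(-37))*(-1/11874) + 17340*(1/12956) = -11655*(-1/11874) + 4335/3239 = 3885/3958 + 4335/3239 = 29741445/12819962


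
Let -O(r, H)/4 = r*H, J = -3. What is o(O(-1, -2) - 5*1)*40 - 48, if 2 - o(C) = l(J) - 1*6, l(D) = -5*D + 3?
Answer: -448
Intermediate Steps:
l(D) = 3 - 5*D
O(r, H) = -4*H*r (O(r, H) = -4*r*H = -4*H*r)
o(C) = -10 (o(C) = 2 - ((3 - 5*(-3)) - 1*6) = 2 - ((3 + 15) - 6) = 2 - (18 - 6) = 2 - 1*12 = 2 - 12 = -10)
o(O(-1, -2) - 5*1)*40 - 48 = -10*40 - 48 = -400 - 48 = -448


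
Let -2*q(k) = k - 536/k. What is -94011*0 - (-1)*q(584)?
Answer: -42565/146 ≈ -291.54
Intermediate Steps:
q(k) = 268/k - k/2 (q(k) = -(k - 536/k)/2 = 268/k - k/2)
-94011*0 - (-1)*q(584) = -94011*0 - (-1)*(268/584 - 1/2*584) = 0 - (-1)*(268*(1/584) - 292) = 0 - (-1)*(67/146 - 292) = 0 - (-1)*(-42565)/146 = 0 - 1*42565/146 = 0 - 42565/146 = -42565/146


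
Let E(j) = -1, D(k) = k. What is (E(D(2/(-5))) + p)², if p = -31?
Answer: 1024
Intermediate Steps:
(E(D(2/(-5))) + p)² = (-1 - 31)² = (-32)² = 1024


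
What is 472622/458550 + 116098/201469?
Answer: 74227709809/46191804975 ≈ 1.6069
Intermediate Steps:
472622/458550 + 116098/201469 = 472622*(1/458550) + 116098*(1/201469) = 236311/229275 + 116098/201469 = 74227709809/46191804975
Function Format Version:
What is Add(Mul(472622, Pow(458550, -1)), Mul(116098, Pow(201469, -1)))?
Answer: Rational(74227709809, 46191804975) ≈ 1.6069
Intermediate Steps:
Add(Mul(472622, Pow(458550, -1)), Mul(116098, Pow(201469, -1))) = Add(Mul(472622, Rational(1, 458550)), Mul(116098, Rational(1, 201469))) = Add(Rational(236311, 229275), Rational(116098, 201469)) = Rational(74227709809, 46191804975)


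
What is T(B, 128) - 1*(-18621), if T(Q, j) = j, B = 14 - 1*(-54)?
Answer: 18749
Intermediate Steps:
B = 68 (B = 14 + 54 = 68)
T(B, 128) - 1*(-18621) = 128 - 1*(-18621) = 128 + 18621 = 18749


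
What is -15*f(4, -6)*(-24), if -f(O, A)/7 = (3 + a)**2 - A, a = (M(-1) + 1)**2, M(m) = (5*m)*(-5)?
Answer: -1161838440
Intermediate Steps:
M(m) = -25*m
a = 676 (a = (-25*(-1) + 1)**2 = (25 + 1)**2 = 26**2 = 676)
f(O, A) = -3227287 + 7*A (f(O, A) = -7*((3 + 676)**2 - A) = -7*(679**2 - A) = -7*(461041 - A) = -3227287 + 7*A)
-15*f(4, -6)*(-24) = -15*(-3227287 + 7*(-6))*(-24) = -15*(-3227287 - 42)*(-24) = -15*(-3227329)*(-24) = 48409935*(-24) = -1161838440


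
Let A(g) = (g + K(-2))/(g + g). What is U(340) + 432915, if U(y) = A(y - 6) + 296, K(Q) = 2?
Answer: 72346321/167 ≈ 4.3321e+5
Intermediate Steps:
A(g) = (2 + g)/(2*g) (A(g) = (g + 2)/(g + g) = (2 + g)/((2*g)) = (2 + g)*(1/(2*g)) = (2 + g)/(2*g))
U(y) = 296 + (-4 + y)/(2*(-6 + y)) (U(y) = (2 + (y - 6))/(2*(y - 6)) + 296 = (2 + (-6 + y))/(2*(-6 + y)) + 296 = (-4 + y)/(2*(-6 + y)) + 296 = 296 + (-4 + y)/(2*(-6 + y)))
U(340) + 432915 = (-3556 + 593*340)/(2*(-6 + 340)) + 432915 = (1/2)*(-3556 + 201620)/334 + 432915 = (1/2)*(1/334)*198064 + 432915 = 49516/167 + 432915 = 72346321/167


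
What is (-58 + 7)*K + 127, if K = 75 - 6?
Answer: -3392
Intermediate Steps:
K = 69
(-58 + 7)*K + 127 = (-58 + 7)*69 + 127 = -51*69 + 127 = -3519 + 127 = -3392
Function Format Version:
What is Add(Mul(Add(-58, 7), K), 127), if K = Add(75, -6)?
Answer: -3392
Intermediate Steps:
K = 69
Add(Mul(Add(-58, 7), K), 127) = Add(Mul(Add(-58, 7), 69), 127) = Add(Mul(-51, 69), 127) = Add(-3519, 127) = -3392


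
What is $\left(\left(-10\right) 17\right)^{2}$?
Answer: $28900$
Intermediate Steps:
$\left(\left(-10\right) 17\right)^{2} = \left(-170\right)^{2} = 28900$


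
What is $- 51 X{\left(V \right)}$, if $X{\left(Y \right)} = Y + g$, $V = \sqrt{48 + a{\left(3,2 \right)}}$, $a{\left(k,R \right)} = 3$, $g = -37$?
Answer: $1887 - 51 \sqrt{51} \approx 1522.8$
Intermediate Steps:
$V = \sqrt{51}$ ($V = \sqrt{48 + 3} = \sqrt{51} \approx 7.1414$)
$X{\left(Y \right)} = -37 + Y$ ($X{\left(Y \right)} = Y - 37 = -37 + Y$)
$- 51 X{\left(V \right)} = - 51 \left(-37 + \sqrt{51}\right) = 1887 - 51 \sqrt{51}$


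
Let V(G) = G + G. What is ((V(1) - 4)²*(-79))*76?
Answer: -24016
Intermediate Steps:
V(G) = 2*G
((V(1) - 4)²*(-79))*76 = ((2*1 - 4)²*(-79))*76 = ((2 - 4)²*(-79))*76 = ((-2)²*(-79))*76 = (4*(-79))*76 = -316*76 = -24016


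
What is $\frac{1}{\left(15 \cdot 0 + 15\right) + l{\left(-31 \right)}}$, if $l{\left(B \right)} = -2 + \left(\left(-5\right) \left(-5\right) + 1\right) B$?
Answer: $- \frac{1}{793} \approx -0.001261$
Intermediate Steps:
$l{\left(B \right)} = -2 + 26 B$ ($l{\left(B \right)} = -2 + \left(25 + 1\right) B = -2 + 26 B$)
$\frac{1}{\left(15 \cdot 0 + 15\right) + l{\left(-31 \right)}} = \frac{1}{\left(15 \cdot 0 + 15\right) + \left(-2 + 26 \left(-31\right)\right)} = \frac{1}{\left(0 + 15\right) - 808} = \frac{1}{15 - 808} = \frac{1}{-793} = - \frac{1}{793}$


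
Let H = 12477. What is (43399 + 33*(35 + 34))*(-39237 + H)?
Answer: -1222289760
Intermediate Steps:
(43399 + 33*(35 + 34))*(-39237 + H) = (43399 + 33*(35 + 34))*(-39237 + 12477) = (43399 + 33*69)*(-26760) = (43399 + 2277)*(-26760) = 45676*(-26760) = -1222289760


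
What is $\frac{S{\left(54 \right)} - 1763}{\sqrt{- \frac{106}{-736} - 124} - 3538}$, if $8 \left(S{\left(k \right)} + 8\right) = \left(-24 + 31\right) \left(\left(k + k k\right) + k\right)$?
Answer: $- \frac{1139236000}{4606464971} - \frac{3500 i \sqrt{1048317}}{4606464971} \approx -0.24731 - 0.00077794 i$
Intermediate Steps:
$S{\left(k \right)} = -8 + \frac{7 k}{4} + \frac{7 k^{2}}{8}$ ($S{\left(k \right)} = -8 + \frac{\left(-24 + 31\right) \left(\left(k + k k\right) + k\right)}{8} = -8 + \frac{7 \left(\left(k + k^{2}\right) + k\right)}{8} = -8 + \frac{7 \left(k^{2} + 2 k\right)}{8} = -8 + \frac{7 k^{2} + 14 k}{8} = -8 + \left(\frac{7 k}{4} + \frac{7 k^{2}}{8}\right) = -8 + \frac{7 k}{4} + \frac{7 k^{2}}{8}$)
$\frac{S{\left(54 \right)} - 1763}{\sqrt{- \frac{106}{-736} - 124} - 3538} = \frac{\left(-8 + \frac{7}{4} \cdot 54 + \frac{7 \cdot 54^{2}}{8}\right) - 1763}{\sqrt{- \frac{106}{-736} - 124} - 3538} = \frac{\left(-8 + \frac{189}{2} + \frac{7}{8} \cdot 2916\right) - 1763}{\sqrt{\left(-106\right) \left(- \frac{1}{736}\right) - 124} - 3538} = \frac{\left(-8 + \frac{189}{2} + \frac{5103}{2}\right) - 1763}{\sqrt{\frac{53}{368} - 124} - 3538} = \frac{2638 - 1763}{\sqrt{- \frac{45579}{368}} - 3538} = \frac{875}{\frac{i \sqrt{1048317}}{92} - 3538} = \frac{875}{-3538 + \frac{i \sqrt{1048317}}{92}}$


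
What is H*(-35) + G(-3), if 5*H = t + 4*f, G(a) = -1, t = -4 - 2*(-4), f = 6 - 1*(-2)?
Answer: -253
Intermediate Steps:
f = 8 (f = 6 + 2 = 8)
t = 4 (t = -4 + 8 = 4)
H = 36/5 (H = (4 + 4*8)/5 = (4 + 32)/5 = (⅕)*36 = 36/5 ≈ 7.2000)
H*(-35) + G(-3) = (36/5)*(-35) - 1 = -252 - 1 = -253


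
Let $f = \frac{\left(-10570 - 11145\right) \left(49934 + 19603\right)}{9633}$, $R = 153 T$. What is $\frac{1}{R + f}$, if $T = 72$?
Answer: $- \frac{247}{35996893} \approx -6.8617 \cdot 10^{-6}$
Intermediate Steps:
$R = 11016$ ($R = 153 \cdot 72 = 11016$)
$f = - \frac{38717845}{247}$ ($f = \left(-21715\right) 69537 \cdot \frac{1}{9633} = \left(-1509995955\right) \frac{1}{9633} = - \frac{38717845}{247} \approx -1.5675 \cdot 10^{5}$)
$\frac{1}{R + f} = \frac{1}{11016 - \frac{38717845}{247}} = \frac{1}{- \frac{35996893}{247}} = - \frac{247}{35996893}$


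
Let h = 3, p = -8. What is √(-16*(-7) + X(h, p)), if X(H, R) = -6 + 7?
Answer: √113 ≈ 10.630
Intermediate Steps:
X(H, R) = 1
√(-16*(-7) + X(h, p)) = √(-16*(-7) + 1) = √(112 + 1) = √113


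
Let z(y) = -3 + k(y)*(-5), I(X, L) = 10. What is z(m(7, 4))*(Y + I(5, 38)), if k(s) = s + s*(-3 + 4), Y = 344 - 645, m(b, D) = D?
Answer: 12513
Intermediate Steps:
Y = -301
k(s) = 2*s (k(s) = s + s*1 = s + s = 2*s)
z(y) = -3 - 10*y (z(y) = -3 + (2*y)*(-5) = -3 - 10*y)
z(m(7, 4))*(Y + I(5, 38)) = (-3 - 10*4)*(-301 + 10) = (-3 - 40)*(-291) = -43*(-291) = 12513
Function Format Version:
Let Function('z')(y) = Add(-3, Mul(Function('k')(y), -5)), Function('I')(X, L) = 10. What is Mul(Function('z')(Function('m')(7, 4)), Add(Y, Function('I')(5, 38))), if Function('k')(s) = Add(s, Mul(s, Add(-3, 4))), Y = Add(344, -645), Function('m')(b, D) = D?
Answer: 12513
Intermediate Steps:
Y = -301
Function('k')(s) = Mul(2, s) (Function('k')(s) = Add(s, Mul(s, 1)) = Add(s, s) = Mul(2, s))
Function('z')(y) = Add(-3, Mul(-10, y)) (Function('z')(y) = Add(-3, Mul(Mul(2, y), -5)) = Add(-3, Mul(-10, y)))
Mul(Function('z')(Function('m')(7, 4)), Add(Y, Function('I')(5, 38))) = Mul(Add(-3, Mul(-10, 4)), Add(-301, 10)) = Mul(Add(-3, -40), -291) = Mul(-43, -291) = 12513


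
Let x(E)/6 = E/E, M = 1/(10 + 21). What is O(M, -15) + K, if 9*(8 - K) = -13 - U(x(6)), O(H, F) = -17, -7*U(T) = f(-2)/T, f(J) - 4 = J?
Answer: -1429/189 ≈ -7.5608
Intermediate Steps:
M = 1/31 ≈ 0.032258
f(J) = 4 + J
x(E) = 6 (x(E) = 6*(E/E) = 6*1 = 6)
U(T) = -2/(7*T) (U(T) = -(4 - 2)/(7*T) = -2/(7*T))
K = 1784/189 (K = 8 - (-13 - (-2)/(7*6))/9 = 8 - (-13 - 1*(-1/21))/9 = 8 - (-13 + 1/21)/9 = 8 - ⅑*(-272/21) = 8 + 272/189 = 1784/189 ≈ 9.4391)
O(M, -15) + K = -17 + 1784/189 = -1429/189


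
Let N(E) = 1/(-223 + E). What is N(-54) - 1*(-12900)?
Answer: 3573299/277 ≈ 12900.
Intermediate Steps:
N(-54) - 1*(-12900) = 1/(-223 - 54) - 1*(-12900) = 1/(-277) + 12900 = -1/277 + 12900 = 3573299/277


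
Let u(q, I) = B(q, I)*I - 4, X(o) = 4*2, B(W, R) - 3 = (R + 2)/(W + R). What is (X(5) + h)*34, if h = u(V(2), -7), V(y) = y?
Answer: -816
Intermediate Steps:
B(W, R) = 3 + (2 + R)/(R + W) (B(W, R) = 3 + (R + 2)/(W + R) = 3 + (2 + R)/(R + W))
X(o) = 8
u(q, I) = -4 + I*(2 + 3*q + 4*I)/(I + q) (u(q, I) = ((2 + 3*q + 4*I)/(I + q))*I - 4 = I*(2 + 3*q + 4*I)/(I + q) - 4 = -4 + I*(2 + 3*q + 4*I)/(I + q))
h = -32 (h = (-4*(-7) - 4*2 - 7*(2 + 3*2 + 4*(-7)))/(-7 + 2) = (28 - 8 - 7*(2 + 6 - 28))/(-5) = -(28 - 8 - 7*(-20))/5 = -(28 - 8 + 140)/5 = -1/5*160 = -32)
(X(5) + h)*34 = (8 - 32)*34 = -24*34 = -816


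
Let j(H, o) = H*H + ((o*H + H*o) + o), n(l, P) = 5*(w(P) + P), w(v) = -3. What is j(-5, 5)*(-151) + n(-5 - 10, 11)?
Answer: 3060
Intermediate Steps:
n(l, P) = -15 + 5*P (n(l, P) = 5*(-3 + P) = -15 + 5*P)
j(H, o) = o + H² + 2*H*o (j(H, o) = H² + ((H*o + H*o) + o) = H² + (2*H*o + o) = H² + (o + 2*H*o) = o + H² + 2*H*o)
j(-5, 5)*(-151) + n(-5 - 10, 11) = (5 + (-5)² + 2*(-5)*5)*(-151) + (-15 + 5*11) = (5 + 25 - 50)*(-151) + (-15 + 55) = -20*(-151) + 40 = 3020 + 40 = 3060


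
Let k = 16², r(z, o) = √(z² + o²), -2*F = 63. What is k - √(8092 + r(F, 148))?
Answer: 256 - √(32368 + 2*√91585)/2 ≈ 165.21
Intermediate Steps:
F = -63/2 (F = -½*63 = -63/2 ≈ -31.500)
r(z, o) = √(o² + z²)
k = 256
k - √(8092 + r(F, 148)) = 256 - √(8092 + √(148² + (-63/2)²)) = 256 - √(8092 + √(21904 + 3969/4)) = 256 - √(8092 + √(91585/4)) = 256 - √(8092 + √91585/2)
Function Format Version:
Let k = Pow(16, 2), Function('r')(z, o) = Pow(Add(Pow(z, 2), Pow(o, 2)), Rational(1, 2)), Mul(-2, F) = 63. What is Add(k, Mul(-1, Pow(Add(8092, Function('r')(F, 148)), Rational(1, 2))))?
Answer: Add(256, Mul(Rational(-1, 2), Pow(Add(32368, Mul(2, Pow(91585, Rational(1, 2)))), Rational(1, 2)))) ≈ 165.21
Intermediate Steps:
F = Rational(-63, 2) (F = Mul(Rational(-1, 2), 63) = Rational(-63, 2) ≈ -31.500)
Function('r')(z, o) = Pow(Add(Pow(o, 2), Pow(z, 2)), Rational(1, 2))
k = 256
Add(k, Mul(-1, Pow(Add(8092, Function('r')(F, 148)), Rational(1, 2)))) = Add(256, Mul(-1, Pow(Add(8092, Pow(Add(Pow(148, 2), Pow(Rational(-63, 2), 2)), Rational(1, 2))), Rational(1, 2)))) = Add(256, Mul(-1, Pow(Add(8092, Pow(Add(21904, Rational(3969, 4)), Rational(1, 2))), Rational(1, 2)))) = Add(256, Mul(-1, Pow(Add(8092, Pow(Rational(91585, 4), Rational(1, 2))), Rational(1, 2)))) = Add(256, Mul(-1, Pow(Add(8092, Mul(Rational(1, 2), Pow(91585, Rational(1, 2)))), Rational(1, 2))))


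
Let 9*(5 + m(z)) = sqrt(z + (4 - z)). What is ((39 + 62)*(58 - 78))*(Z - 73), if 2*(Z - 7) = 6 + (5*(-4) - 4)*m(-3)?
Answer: 34340/3 ≈ 11447.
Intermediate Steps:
m(z) = -43/9 (m(z) = -5 + sqrt(z + (4 - z))/9 = -5 + sqrt(4)/9 = -5 + (1/9)*2 = -5 + 2/9 = -43/9)
Z = 202/3 (Z = 7 + (6 + (5*(-4) - 4)*(-43/9))/2 = 7 + (6 + (-20 - 4)*(-43/9))/2 = 7 + (6 - 24*(-43/9))/2 = 7 + (6 + 344/3)/2 = 7 + (1/2)*(362/3) = 7 + 181/3 = 202/3 ≈ 67.333)
((39 + 62)*(58 - 78))*(Z - 73) = ((39 + 62)*(58 - 78))*(202/3 - 73) = (101*(-20))*(-17/3) = -2020*(-17/3) = 34340/3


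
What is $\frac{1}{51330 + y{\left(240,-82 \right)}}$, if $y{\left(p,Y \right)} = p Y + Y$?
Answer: $\frac{1}{31568} \approx 3.1678 \cdot 10^{-5}$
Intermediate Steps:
$y{\left(p,Y \right)} = Y + Y p$ ($y{\left(p,Y \right)} = Y p + Y = Y + Y p$)
$\frac{1}{51330 + y{\left(240,-82 \right)}} = \frac{1}{51330 - 82 \left(1 + 240\right)} = \frac{1}{51330 - 19762} = \frac{1}{31568}$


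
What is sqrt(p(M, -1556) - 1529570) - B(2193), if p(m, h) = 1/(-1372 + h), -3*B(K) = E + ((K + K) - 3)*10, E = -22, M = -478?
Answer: 43808/3 + I*sqrt(819580315863)/732 ≈ 14603.0 + 1236.8*I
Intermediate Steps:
B(K) = 52/3 - 20*K/3 (B(K) = -(-22 + ((K + K) - 3)*10)/3 = -(-22 + (2*K - 3)*10)/3 = -(-22 + (-3 + 2*K)*10)/3 = -(-22 + (-30 + 20*K))/3 = -(-52 + 20*K)/3 = 52/3 - 20*K/3)
sqrt(p(M, -1556) - 1529570) - B(2193) = sqrt(1/(-1372 - 1556) - 1529570) - (52/3 - 20/3*2193) = sqrt(1/(-2928) - 1529570) - (52/3 - 14620) = sqrt(-1/2928 - 1529570) - 1*(-43808/3) = sqrt(-4478580961/2928) + 43808/3 = I*sqrt(819580315863)/732 + 43808/3 = 43808/3 + I*sqrt(819580315863)/732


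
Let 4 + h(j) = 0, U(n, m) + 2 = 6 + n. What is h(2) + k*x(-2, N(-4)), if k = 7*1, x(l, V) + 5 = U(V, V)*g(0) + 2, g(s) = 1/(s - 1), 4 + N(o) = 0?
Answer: -25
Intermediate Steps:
U(n, m) = 4 + n (U(n, m) = -2 + (6 + n) = 4 + n)
N(o) = -4 (N(o) = -4 + 0 = -4)
g(s) = 1/(-1 + s)
h(j) = -4 (h(j) = -4 + 0 = -4)
x(l, V) = -7 - V (x(l, V) = -5 + ((4 + V)/(-1 + 0) + 2) = -5 + ((4 + V)/(-1) + 2) = -5 + ((4 + V)*(-1) + 2) = -5 + ((-4 - V) + 2) = -5 + (-2 - V) = -7 - V)
k = 7
h(2) + k*x(-2, N(-4)) = -4 + 7*(-7 - 1*(-4)) = -4 + 7*(-7 + 4) = -4 + 7*(-3) = -4 - 21 = -25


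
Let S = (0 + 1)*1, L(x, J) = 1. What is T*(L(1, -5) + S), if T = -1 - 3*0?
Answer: -2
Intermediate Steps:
S = 1 (S = 1*1 = 1)
T = -1 (T = -1 + 0 = -1)
T*(L(1, -5) + S) = -(1 + 1) = -1*2 = -2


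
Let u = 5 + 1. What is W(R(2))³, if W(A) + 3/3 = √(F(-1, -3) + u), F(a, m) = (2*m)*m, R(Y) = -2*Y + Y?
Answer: -73 + 54*√6 ≈ 59.272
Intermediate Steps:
R(Y) = -Y
u = 6
F(a, m) = 2*m²
W(A) = -1 + 2*√6 (W(A) = -1 + √(2*(-3)² + 6) = -1 + √(2*9 + 6) = -1 + √(18 + 6) = -1 + √24 = -1 + 2*√6)
W(R(2))³ = (-1 + 2*√6)³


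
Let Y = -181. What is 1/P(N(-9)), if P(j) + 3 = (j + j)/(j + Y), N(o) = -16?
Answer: -197/559 ≈ -0.35242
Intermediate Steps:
P(j) = -3 + 2*j/(-181 + j) (P(j) = -3 + (j + j)/(j - 181) = -3 + (2*j)/(-181 + j) = -3 + 2*j/(-181 + j))
1/P(N(-9)) = 1/((543 - 1*(-16))/(-181 - 16)) = 1/((543 + 16)/(-197)) = 1/(-1/197*559) = 1/(-559/197) = -197/559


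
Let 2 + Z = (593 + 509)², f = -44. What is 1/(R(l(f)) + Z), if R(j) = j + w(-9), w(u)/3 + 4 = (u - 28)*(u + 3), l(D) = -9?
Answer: 1/1215047 ≈ 8.2301e-7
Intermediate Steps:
w(u) = -12 + 3*(-28 + u)*(3 + u) (w(u) = -12 + 3*((u - 28)*(u + 3)) = -12 + 3*((-28 + u)*(3 + u)) = -12 + 3*(-28 + u)*(3 + u))
R(j) = 654 + j (R(j) = j + (-264 - 75*(-9) + 3*(-9)²) = j + (-264 + 675 + 3*81) = j + (-264 + 675 + 243) = j + 654 = 654 + j)
Z = 1214402 (Z = -2 + (593 + 509)² = -2 + 1102² = -2 + 1214404 = 1214402)
1/(R(l(f)) + Z) = 1/((654 - 9) + 1214402) = 1/(645 + 1214402) = 1/1215047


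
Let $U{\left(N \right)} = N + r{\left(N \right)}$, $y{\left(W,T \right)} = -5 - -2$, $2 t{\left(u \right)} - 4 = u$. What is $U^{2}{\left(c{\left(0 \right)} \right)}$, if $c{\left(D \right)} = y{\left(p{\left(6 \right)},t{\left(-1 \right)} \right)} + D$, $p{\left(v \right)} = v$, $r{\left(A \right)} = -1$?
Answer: $16$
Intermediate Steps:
$t{\left(u \right)} = 2 + \frac{u}{2}$
$y{\left(W,T \right)} = -3$ ($y{\left(W,T \right)} = -5 + 2 = -3$)
$c{\left(D \right)} = -3 + D$
$U{\left(N \right)} = -1 + N$ ($U{\left(N \right)} = N - 1 = -1 + N$)
$U^{2}{\left(c{\left(0 \right)} \right)} = \left(-1 + \left(-3 + 0\right)\right)^{2} = \left(-1 - 3\right)^{2} = \left(-4\right)^{2} = 16$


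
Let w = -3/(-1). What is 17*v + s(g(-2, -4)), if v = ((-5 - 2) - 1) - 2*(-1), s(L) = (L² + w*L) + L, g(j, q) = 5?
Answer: -57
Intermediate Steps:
w = 3 (w = -3*(-1) = 3)
s(L) = L² + 4*L (s(L) = (L² + 3*L) + L = L² + 4*L)
v = -6 (v = (-7 - 1) + 2 = -8 + 2 = -6)
17*v + s(g(-2, -4)) = 17*(-6) + 5*(4 + 5) = -102 + 5*9 = -102 + 45 = -57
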